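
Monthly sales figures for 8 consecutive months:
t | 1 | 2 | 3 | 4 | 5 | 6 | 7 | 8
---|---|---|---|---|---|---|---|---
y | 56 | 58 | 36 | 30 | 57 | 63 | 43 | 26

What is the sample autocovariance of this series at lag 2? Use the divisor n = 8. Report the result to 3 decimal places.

-130.910

Mean ȳ = (56 + 58 + 36 + 30 + 57 + 63 + 43 + 26)/8 = 46.1250
Deviations: 9.8750, 11.8750, -10.1250, -16.1250, 10.8750, 16.8750, -3.1250, -20.1250
Σ_{t=1}^{6}(y_t−ȳ)(y_{t+2}−ȳ) = -1047.2813
γ_2 = -1047.2813 / 8 = -130.910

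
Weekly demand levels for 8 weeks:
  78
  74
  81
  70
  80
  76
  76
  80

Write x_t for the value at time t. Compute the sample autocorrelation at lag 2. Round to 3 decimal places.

0.399

Mean x̄ = (78 + 74 + 81 + 70 + 80 + 76 + 76 + 80)/8 = 76.8750
Deviations from mean: 1.1250, -2.8750, 4.1250, -6.8750, 3.1250, -0.8750, -0.8750, 3.1250
Σ(x_t−x̄)(x_{t+2}−x̄) = (4.6406) + (19.7656) + (12.8906) + (6.0156) + (-2.7344) + (-2.7344) = 37.8438
Denominator Σ(x_t−x̄)² = 94.8750
r_2 = 37.8438 / 94.8750 = 0.399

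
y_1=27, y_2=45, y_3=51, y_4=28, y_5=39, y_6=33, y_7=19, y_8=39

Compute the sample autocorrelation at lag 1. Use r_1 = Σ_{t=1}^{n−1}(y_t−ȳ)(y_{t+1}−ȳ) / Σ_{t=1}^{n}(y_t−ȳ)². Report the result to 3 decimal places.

Mean ȳ = (27 + 45 + 51 + 28 + 39 + 33 + 19 + 39)/8 = 35.1250
Deviations from mean: -8.1250, 9.8750, 15.8750, -7.1250, 3.8750, -2.1250, -16.1250, 3.8750
Numerator Σ_{t=1}^{7}(y_t−ȳ)(y_{t+1}−ȳ) = -100.6406
Denominator Σ(y_t−ȳ)² = 760.8750
r_1 = -100.6406 / 760.8750 = -0.132

-0.132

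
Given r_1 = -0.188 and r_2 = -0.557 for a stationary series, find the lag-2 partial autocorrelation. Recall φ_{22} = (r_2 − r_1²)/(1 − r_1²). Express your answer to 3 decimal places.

φ_{22} = (r_2 − r_1²) / (1 − r_1²)
r_1² = (-0.188)² = 0.035344
Numerator = -0.557 − 0.0353 = -0.5923; denominator = 1 − 0.0353 = 0.9647
φ_{22} = -0.5923 / 0.9647 = -0.614

-0.614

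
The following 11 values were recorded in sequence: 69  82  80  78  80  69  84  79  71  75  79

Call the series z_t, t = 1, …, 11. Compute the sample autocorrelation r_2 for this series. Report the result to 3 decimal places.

Mean z̄ = (69 + 82 + 80 + 78 + 80 + 69 + 84 + 79 + 71 + 75 + 79)/11 = 76.9091
Numerator Σ_{t=1}^{9}(z_t−z̄)(z_{t+2}−z̄) = -70.8347
Denominator Σ(z_t−z̄)² = 268.9091
r_2 = -70.8347 / 268.9091 = -0.263

-0.263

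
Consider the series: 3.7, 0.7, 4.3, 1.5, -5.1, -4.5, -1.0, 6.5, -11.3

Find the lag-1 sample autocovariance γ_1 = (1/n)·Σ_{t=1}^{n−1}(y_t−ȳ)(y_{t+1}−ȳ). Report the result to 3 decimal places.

-5.227

Mean ȳ = (3.7 + 0.7 + 4.3 + 1.5 − 5.1 − 4.5 − 1.0 + 6.5 − 11.3)/9 = -0.5778
Σ_{t=1}^{8}(y_t−ȳ)(y_{t+1}−ȳ) = -47.0472
γ_1 = -47.0472 / 9 = -5.227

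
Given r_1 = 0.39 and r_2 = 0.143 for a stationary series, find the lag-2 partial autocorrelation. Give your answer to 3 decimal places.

-0.011

φ_{22} = (r_2 − r_1²) / (1 − r_1²)
r_1² = (0.39)² = 0.1521
Numerator = 0.143 − 0.1521 = -0.0091; denominator = 1 − 0.1521 = 0.8479
φ_{22} = -0.0091 / 0.8479 = -0.011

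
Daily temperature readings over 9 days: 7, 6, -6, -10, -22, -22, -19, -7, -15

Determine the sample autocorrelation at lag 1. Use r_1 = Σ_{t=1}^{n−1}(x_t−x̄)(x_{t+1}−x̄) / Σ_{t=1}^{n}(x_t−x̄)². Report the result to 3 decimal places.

Mean x̄ = (7 + 6 − 6 − 10 − 22 − 22 − 19 − 7 − 15)/9 = -9.7778
Numerator Σ_{t=1}^{8}(x_t−x̄)(x_{t+1}−x̄) = 548.1728
Denominator Σ(x_t−x̄)² = 963.5556
r_1 = 548.1728 / 963.5556 = 0.569

0.569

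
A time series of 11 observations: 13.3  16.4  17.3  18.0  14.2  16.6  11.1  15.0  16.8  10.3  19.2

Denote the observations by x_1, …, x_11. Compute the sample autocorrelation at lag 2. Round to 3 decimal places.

0.070

Mean x̄ = (13.3 + 16.4 + 17.3 + 18.0 + 14.2 + 16.6 + 11.1 + 15.0 + 16.8 + 10.3 + 19.2)/11 = 15.2909
Numerator Σ_{t=1}^{9}(x_t−x̄)(x_{t+2}−x̄) = 5.5771
Denominator Σ(x_t−x̄)² = 79.5891
r_2 = 5.5771 / 79.5891 = 0.070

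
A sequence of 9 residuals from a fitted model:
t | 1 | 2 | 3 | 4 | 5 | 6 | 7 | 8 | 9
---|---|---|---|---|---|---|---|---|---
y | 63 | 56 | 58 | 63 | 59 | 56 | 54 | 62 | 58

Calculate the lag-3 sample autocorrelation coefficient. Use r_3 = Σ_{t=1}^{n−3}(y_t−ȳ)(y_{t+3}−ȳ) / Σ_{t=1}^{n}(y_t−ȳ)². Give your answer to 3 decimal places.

Mean ȳ = (63 + 56 + 58 + 63 + 59 + 56 + 54 + 62 + 58)/9 = 58.7778
Numerator Σ_{t=1}^{6}(y_t−ȳ)(y_{t+3}−ȳ) = 2.0741
Denominator Σ(y_t−ȳ)² = 85.5556
r_3 = 2.0741 / 85.5556 = 0.024

0.024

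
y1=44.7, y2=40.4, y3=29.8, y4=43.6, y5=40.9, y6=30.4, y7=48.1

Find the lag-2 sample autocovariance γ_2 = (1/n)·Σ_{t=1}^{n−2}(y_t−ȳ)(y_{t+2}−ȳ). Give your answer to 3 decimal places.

Mean ȳ = (44.7 + 40.4 + 29.8 + 43.6 + 40.9 + 30.4 + 48.1)/7 = 39.7000
Σ_{t=1}^{5}(y_t−ȳ)(y_{t+2}−ȳ) = -84.8400
γ_2 = -84.8400 / 7 = -12.120

-12.120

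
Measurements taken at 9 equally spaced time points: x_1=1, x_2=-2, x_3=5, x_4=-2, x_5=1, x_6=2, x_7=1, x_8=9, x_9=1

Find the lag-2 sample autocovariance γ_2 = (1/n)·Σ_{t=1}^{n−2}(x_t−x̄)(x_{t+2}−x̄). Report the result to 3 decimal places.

Mean x̄ = (1 − 2 + 5 − 2 + 1 + 2 + 1 + 9 + 1)/9 = 1.7778
Σ_{t=1}^{7}(x_t−x̄)(x_{t+2}−x̄) = 11.2346
γ_2 = 11.2346 / 9 = 1.248

1.248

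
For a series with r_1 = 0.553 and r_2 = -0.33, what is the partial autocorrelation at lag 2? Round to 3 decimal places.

φ_{22} = (r_2 − r_1²) / (1 − r_1²)
r_1² = (0.553)² = 0.305809
Numerator = -0.33 − 0.3058 = -0.6358; denominator = 1 − 0.3058 = 0.6942
φ_{22} = -0.6358 / 0.6942 = -0.916

-0.916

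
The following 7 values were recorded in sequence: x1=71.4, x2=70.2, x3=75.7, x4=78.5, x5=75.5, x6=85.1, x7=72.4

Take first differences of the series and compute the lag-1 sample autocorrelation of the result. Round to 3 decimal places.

First differences Δx: -1.2, 5.5, 2.8, -3.0, 9.6, -12.7
Mean of differences = 0.1667
Numerator Σ(Δx_t−Δx̄)(Δx_{t+1}−Δx̄) = -152.8311
Denominator Σ(Δx_t−Δx̄)² = 301.8133
r_1(Δx) = -152.8311 / 301.8133 = -0.506

-0.506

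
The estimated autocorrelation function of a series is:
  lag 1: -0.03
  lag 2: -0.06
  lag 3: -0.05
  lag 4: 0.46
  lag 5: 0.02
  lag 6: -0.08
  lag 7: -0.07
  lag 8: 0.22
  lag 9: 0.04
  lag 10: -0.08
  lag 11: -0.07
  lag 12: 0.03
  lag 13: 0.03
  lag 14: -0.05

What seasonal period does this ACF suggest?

4

The largest autocorrelation is r_4 = 0.46, with a weaker echo at lag 8 (0.22); the remaining lags stay at or below 0.04.
The dominant spike at lag 4 indicates a seasonal period of 4.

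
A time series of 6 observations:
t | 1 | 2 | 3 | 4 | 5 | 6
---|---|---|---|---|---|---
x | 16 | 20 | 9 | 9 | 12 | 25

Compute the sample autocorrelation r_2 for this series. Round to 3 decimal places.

-0.368

Mean x̄ = (16 + 20 + 9 + 9 + 12 + 25)/6 = 15.1667
Σ(x_t−x̄)(x_{t+2}−x̄) = (-5.1389) + (-29.8056) + (19.5278) + (-60.6389) = -76.0556
Denominator Σ(x_t−x̄)² = 206.8333
r_2 = -76.0556 / 206.8333 = -0.368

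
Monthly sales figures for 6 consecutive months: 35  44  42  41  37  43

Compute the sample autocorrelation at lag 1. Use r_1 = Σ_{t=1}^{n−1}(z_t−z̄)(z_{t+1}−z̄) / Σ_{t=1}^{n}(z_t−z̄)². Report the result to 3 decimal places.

-0.370

Mean z̄ = (35 + 44 + 42 + 41 + 37 + 43)/6 = 40.3333
Deviations from mean: -5.3333, 3.6667, 1.6667, 0.6667, -3.3333, 2.6667
Σ(z_t−z̄)(z_{t+1}−z̄) = (-19.5556) + (6.1111) + (1.1111) + (-2.2222) + (-8.8889) = -23.4444
Denominator Σ(z_t−z̄)² = 63.3333
r_1 = -23.4444 / 63.3333 = -0.370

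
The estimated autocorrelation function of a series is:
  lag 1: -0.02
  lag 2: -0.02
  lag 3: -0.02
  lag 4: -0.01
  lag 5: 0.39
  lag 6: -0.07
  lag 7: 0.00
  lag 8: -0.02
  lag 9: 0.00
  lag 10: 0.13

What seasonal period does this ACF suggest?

5

The largest autocorrelation is r_5 = 0.39; the remaining lags stay at or below 0.13.
The dominant spike at lag 5 indicates a seasonal period of 5.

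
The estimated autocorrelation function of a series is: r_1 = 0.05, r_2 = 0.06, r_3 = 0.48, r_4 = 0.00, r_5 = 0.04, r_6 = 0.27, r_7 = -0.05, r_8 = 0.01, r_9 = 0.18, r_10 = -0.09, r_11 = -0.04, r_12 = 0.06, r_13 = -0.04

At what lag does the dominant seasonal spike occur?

3

The largest autocorrelation is r_3 = 0.48, with weaker echoes at lags 6 (0.27) and 9 (0.18); the remaining lags stay at or below 0.06.
The dominant spike at lag 3 indicates a seasonal period of 3.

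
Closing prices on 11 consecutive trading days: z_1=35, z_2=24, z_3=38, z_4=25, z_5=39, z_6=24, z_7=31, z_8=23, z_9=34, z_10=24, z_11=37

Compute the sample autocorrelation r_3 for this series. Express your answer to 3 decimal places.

Mean z̄ = (35 + 24 + 38 + 25 + 39 + 24 + 31 + 23 + 34 + 24 + 37)/11 = 30.3636
Numerator Σ_{t=1}^{8}(z_t−z̄)(z_{t+3}−z̄) = -271.4876
Denominator Σ(z_t−z̄)² = 416.5455
r_3 = -271.4876 / 416.5455 = -0.652

-0.652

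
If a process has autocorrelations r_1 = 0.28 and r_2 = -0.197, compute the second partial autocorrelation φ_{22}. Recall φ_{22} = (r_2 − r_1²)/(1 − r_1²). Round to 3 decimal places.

φ_{22} = (r_2 − r_1²) / (1 − r_1²)
r_1² = (0.28)² = 0.0784
Numerator = -0.197 − 0.0784 = -0.2754; denominator = 1 − 0.0784 = 0.9216
φ_{22} = -0.2754 / 0.9216 = -0.299

-0.299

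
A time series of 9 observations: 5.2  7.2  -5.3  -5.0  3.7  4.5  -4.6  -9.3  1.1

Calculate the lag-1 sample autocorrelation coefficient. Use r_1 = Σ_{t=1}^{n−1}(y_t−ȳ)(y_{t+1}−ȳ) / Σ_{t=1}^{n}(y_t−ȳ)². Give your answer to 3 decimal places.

0.121

Mean ȳ = (5.2 + 7.2 − 5.3 − 5.0 + 3.7 + 4.5 − 4.6 − 9.3 + 1.1)/9 = -0.2778
Numerator Σ_{t=1}^{8}(y_t−ȳ)(y_{t+1}−ȳ) = 33.2584
Denominator Σ(y_t−ȳ)² = 274.0756
r_1 = 33.2584 / 274.0756 = 0.121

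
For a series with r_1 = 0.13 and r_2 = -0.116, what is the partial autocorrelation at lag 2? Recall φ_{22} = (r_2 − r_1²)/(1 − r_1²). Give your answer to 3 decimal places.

-0.135

φ_{22} = (r_2 − r_1²) / (1 − r_1²)
r_1² = (0.13)² = 0.0169
Numerator = -0.116 − 0.0169 = -0.1329; denominator = 1 − 0.0169 = 0.9831
φ_{22} = -0.1329 / 0.9831 = -0.135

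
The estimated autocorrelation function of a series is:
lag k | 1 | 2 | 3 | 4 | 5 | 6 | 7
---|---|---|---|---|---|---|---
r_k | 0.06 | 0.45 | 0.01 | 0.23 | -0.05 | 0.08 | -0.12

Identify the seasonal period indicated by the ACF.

The largest autocorrelation is r_2 = 0.45, with a weaker echo at lag 4 (0.23); the remaining lags stay at or below 0.08.
The dominant spike at lag 2 indicates a seasonal period of 2.

2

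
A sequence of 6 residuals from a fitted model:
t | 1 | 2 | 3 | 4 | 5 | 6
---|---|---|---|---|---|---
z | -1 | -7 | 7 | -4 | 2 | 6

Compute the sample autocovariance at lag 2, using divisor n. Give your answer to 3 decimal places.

Mean z̄ = (-1 − 7 + 7 − 4 + 2 + 6)/6 = 0.5000
Σ_{t=1}^{4}(z_t−z̄)(z_{t+2}−z̄) = 9.0000
γ_2 = 9.0000 / 6 = 1.500

1.500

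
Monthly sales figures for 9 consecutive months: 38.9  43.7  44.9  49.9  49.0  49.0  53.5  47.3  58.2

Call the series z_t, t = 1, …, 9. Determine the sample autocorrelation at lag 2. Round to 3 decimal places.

Mean z̄ = (38.9 + 43.7 + 44.9 + 49.9 + 49.0 + 49.0 + 53.5 + 47.3 + 58.2)/9 = 48.2667
Σ(z_t−z̄)(z_{t+2}−z̄) = (31.5344) + (-7.4589) + (-2.4689) + (1.1978) + (3.8378) + (-0.7089) + (51.9844) = 77.9178
Denominator Σ(z_t−z̄)² = 250.6600
r_2 = 77.9178 / 250.6600 = 0.311

0.311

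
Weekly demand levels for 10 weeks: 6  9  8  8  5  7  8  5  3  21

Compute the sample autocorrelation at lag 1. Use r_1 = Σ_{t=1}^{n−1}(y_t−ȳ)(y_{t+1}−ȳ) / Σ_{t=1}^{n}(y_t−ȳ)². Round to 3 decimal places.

Mean ȳ = (6 + 9 + 8 + 8 + 5 + 7 + 8 + 5 + 3 + 21)/10 = 8.0000
Numerator Σ_{t=1}^{9}(y_t−ȳ)(y_{t+1}−ȳ) = -49.0000
Denominator Σ(y_t−ȳ)² = 218.0000
r_1 = -49.0000 / 218.0000 = -0.225

-0.225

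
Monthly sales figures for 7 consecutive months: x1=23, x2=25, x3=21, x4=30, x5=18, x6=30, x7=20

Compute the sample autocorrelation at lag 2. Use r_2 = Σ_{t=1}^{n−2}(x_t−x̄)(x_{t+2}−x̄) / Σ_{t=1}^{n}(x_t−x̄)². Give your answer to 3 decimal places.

Mean x̄ = (23 + 25 + 21 + 30 + 18 + 30 + 20)/7 = 23.8571
Deviations from mean: -0.8571, 1.1429, -2.8571, 6.1429, -5.8571, 6.1429, -3.8571
Σ(x_t−x̄)(x_{t+2}−x̄) = (2.4490) + (7.0204) + (16.7347) + (37.7347) + (22.5918) = 86.5306
Denominator Σ(x_t−x̄)² = 134.8571
r_2 = 86.5306 / 134.8571 = 0.642

0.642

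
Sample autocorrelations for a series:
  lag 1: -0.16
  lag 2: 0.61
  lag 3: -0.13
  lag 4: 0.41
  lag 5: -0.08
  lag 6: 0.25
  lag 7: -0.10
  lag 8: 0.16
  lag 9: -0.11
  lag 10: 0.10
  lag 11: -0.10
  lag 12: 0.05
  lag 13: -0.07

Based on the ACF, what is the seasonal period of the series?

2

The largest autocorrelation is r_2 = 0.61, with weaker echoes at lags 4 (0.41), 6 (0.25) and 8 (0.16); the remaining lags stay at or below 0.10.
The dominant spike at lag 2 indicates a seasonal period of 2.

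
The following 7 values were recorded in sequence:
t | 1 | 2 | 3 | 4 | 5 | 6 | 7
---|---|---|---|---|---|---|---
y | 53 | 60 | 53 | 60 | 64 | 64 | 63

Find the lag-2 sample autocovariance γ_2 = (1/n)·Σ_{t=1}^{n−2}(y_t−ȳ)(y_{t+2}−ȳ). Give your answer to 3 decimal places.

4.478

Mean ȳ = (53 + 60 + 53 + 60 + 64 + 64 + 63)/7 = 59.5714
Σ_{t=1}^{5}(y_t−ȳ)(y_{t+2}−ȳ) = 31.3469
γ_2 = 31.3469 / 7 = 4.478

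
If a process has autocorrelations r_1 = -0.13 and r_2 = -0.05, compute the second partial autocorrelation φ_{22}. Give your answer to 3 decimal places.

-0.068

φ_{22} = (r_2 − r_1²) / (1 − r_1²)
r_1² = (-0.13)² = 0.0169
Numerator = -0.05 − 0.0169 = -0.0669; denominator = 1 − 0.0169 = 0.9831
φ_{22} = -0.0669 / 0.9831 = -0.068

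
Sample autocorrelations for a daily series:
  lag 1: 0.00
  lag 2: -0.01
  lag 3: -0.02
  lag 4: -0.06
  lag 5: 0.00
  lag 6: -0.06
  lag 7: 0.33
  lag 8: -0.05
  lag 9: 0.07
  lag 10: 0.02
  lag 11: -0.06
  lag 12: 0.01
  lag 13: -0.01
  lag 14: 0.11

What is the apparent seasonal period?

7

The largest autocorrelation is r_7 = 0.33; the remaining lags stay at or below 0.11.
The dominant spike at lag 7 indicates a seasonal period of 7.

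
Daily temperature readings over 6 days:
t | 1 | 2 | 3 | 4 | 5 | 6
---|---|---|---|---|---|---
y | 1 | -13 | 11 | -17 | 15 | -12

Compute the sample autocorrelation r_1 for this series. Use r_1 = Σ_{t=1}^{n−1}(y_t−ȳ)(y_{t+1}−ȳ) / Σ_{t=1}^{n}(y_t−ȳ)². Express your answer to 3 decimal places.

Mean ȳ = (1 − 13 + 11 − 17 + 15 − 12)/6 = -2.5000
Deviations from mean: 3.5000, -10.5000, 13.5000, -14.5000, 17.5000, -9.5000
Numerator Σ_{t=1}^{5}(y_t−ȳ)(y_{t+1}−ȳ) = -794.2500
Denominator Σ(y_t−ȳ)² = 911.5000
r_1 = -794.2500 / 911.5000 = -0.871

-0.871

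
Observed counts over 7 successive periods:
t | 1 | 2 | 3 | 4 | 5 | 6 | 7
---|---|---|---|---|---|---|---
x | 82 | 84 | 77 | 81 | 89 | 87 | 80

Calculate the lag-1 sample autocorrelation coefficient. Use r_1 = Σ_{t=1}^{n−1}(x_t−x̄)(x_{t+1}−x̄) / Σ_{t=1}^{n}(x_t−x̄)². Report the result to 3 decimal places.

Mean x̄ = (82 + 84 + 77 + 81 + 89 + 87 + 80)/7 = 82.8571
Deviations from mean: -0.8571, 1.1429, -5.8571, -1.8571, 6.1429, 4.1429, -2.8571
Σ(x_t−x̄)(x_{t+1}−x̄) = (-0.9796) + (-6.6939) + (10.8776) + (-11.4082) + (25.4490) + (-11.8367) = 5.4082
Denominator Σ(x_t−x̄)² = 102.8571
r_1 = 5.4082 / 102.8571 = 0.053

0.053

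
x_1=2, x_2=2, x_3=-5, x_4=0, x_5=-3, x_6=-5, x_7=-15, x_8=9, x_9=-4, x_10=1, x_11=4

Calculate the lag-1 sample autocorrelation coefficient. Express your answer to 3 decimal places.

Mean x̄ = (2 + 2 − 5 + 0 − 3 − 5 − 15 + 9 − 4 + 1 + 4)/11 = -1.2727
Numerator Σ_{t=1}^{10}(x_t−x̄)(x_{t+1}−x̄) = -114.0744
Denominator Σ(x_t−x̄)² = 388.1818
r_1 = -114.0744 / 388.1818 = -0.294

-0.294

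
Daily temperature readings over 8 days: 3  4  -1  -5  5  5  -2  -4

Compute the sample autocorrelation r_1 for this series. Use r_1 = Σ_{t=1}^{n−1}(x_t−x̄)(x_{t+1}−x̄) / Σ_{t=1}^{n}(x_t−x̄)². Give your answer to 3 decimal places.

Mean x̄ = (3 + 4 − 1 − 5 + 5 + 5 − 2 − 4)/8 = 0.6250
Deviations from mean: 2.3750, 3.3750, -1.6250, -5.6250, 4.3750, 4.3750, -2.6250, -4.6250
Σ(x_t−x̄)(x_{t+1}−x̄) = (8.0156) + (-5.4844) + (9.1406) + (-24.6094) + (19.1406) + (-11.4844) + (12.1406) = 6.8594
Denominator Σ(x_t−x̄)² = 117.8750
r_1 = 6.8594 / 117.8750 = 0.058

0.058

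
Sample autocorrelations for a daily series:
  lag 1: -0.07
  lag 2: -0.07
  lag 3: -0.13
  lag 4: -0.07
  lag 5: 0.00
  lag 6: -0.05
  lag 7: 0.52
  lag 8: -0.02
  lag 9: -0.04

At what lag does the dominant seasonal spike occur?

7

The largest autocorrelation is r_7 = 0.52; the remaining lags stay at or below 0.00.
The dominant spike at lag 7 indicates a seasonal period of 7.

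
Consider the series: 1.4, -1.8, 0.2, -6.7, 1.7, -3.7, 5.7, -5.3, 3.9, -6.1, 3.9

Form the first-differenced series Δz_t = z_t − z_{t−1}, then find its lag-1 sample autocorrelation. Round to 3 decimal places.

First differences Δz: -3.2, 2.0, -6.9, 8.4, -5.4, 9.4, -11.0, 9.2, -10.0, 10.0
Mean of differences = 0.2500
Numerator Σ(Δz_t−Δz̄)(Δz_{t+1}−Δz̄) = -569.8675
Denominator Σ(Δz_t−Δz̄)² = 654.9450
r_1(Δz) = -569.8675 / 654.9450 = -0.870

-0.870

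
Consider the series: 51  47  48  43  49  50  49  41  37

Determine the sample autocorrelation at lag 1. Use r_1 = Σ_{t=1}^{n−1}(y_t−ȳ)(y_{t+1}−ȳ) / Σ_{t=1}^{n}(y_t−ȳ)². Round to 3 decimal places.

0.254

Mean ȳ = (51 + 47 + 48 + 43 + 49 + 50 + 49 + 41 + 37)/9 = 46.1111
Numerator Σ_{t=1}^{8}(y_t−ȳ)(y_{t+1}−ȳ) = 45.4321
Denominator Σ(y_t−ȳ)² = 178.8889
r_1 = 45.4321 / 178.8889 = 0.254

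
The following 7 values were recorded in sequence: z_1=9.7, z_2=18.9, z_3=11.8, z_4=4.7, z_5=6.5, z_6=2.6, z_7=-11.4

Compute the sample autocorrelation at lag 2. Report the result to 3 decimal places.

Mean z̄ = (9.7 + 18.9 + 11.8 + 4.7 + 6.5 + 2.6 − 11.4)/7 = 6.1143
Deviations from mean: 3.5857, 12.7857, 5.6857, -1.4143, 0.3857, -3.5143, -17.5143
Numerator Σ_{t=1}^{5}(z_t−z̄)(z_{t+2}−z̄) = 2.7124
Denominator Σ(z_t−z̄)² = 529.9086
r_2 = 2.7124 / 529.9086 = 0.005

0.005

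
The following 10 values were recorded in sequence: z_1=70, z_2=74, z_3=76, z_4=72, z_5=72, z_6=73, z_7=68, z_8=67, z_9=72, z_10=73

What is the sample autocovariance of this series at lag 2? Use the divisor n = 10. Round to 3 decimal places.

-1.938

Mean z̄ = (70 + 74 + 76 + 72 + 72 + 73 + 68 + 67 + 72 + 73)/10 = 71.7000
Σ_{t=1}^{8}(z_t−z̄)(z_{t+2}−z̄) = -19.3800
γ_2 = -19.3800 / 10 = -1.938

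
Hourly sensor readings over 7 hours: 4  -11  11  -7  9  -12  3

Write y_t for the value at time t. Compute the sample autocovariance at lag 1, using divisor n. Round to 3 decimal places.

-64.781

Mean ȳ = (4 − 11 + 11 − 7 + 9 − 12 + 3)/7 = -0.4286
Σ_{t=1}^{6}(y_t−ȳ)(y_{t+1}−ȳ) = -453.4694
γ_1 = -453.4694 / 7 = -64.781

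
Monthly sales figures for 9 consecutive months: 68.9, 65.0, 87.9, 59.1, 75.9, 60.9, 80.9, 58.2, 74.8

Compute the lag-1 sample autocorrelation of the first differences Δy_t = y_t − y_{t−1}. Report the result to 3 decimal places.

-0.852

First differences Δy: -3.9, 22.9, -28.8, 16.8, -15.0, 20.0, -22.7, 16.6
Mean of differences = 0.7375
Numerator Σ(Δy_t−Δȳ)(Δy_{t+1}−Δȳ) = -2611.0189
Denominator Σ(Δy_t−Δȳ)² = 3062.7988
r_1(Δy) = -2611.0189 / 3062.7988 = -0.852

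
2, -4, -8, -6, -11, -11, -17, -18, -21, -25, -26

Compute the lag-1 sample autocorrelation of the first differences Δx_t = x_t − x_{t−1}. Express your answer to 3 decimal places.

First differences Δx: -6, -4, 2, -5, 0, -6, -1, -3, -4, -1
Mean of differences = -2.8000
Numerator Σ(Δx_t−Δx̄)(Δx_{t+1}−Δx̄) = -35.6400
Denominator Σ(Δx_t−Δx̄)² = 65.6000
r_1(Δx) = -35.6400 / 65.6000 = -0.543

-0.543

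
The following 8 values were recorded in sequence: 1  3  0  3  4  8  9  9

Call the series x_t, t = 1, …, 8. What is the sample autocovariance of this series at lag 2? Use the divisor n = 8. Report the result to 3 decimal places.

3.605

Mean x̄ = (1 + 3 + 0 + 3 + 4 + 8 + 9 + 9)/8 = 4.6250
Σ_{t=1}^{6}(x_t−x̄)(x_{t+2}−x̄) = 28.8438
γ_2 = 28.8438 / 8 = 3.605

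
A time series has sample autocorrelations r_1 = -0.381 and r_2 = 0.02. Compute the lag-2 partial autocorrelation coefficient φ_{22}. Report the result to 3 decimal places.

φ_{22} = (r_2 − r_1²) / (1 − r_1²)
r_1² = (-0.381)² = 0.145161
Numerator = 0.02 − 0.1452 = -0.1252; denominator = 1 − 0.1452 = 0.8548
φ_{22} = -0.1252 / 0.8548 = -0.146

-0.146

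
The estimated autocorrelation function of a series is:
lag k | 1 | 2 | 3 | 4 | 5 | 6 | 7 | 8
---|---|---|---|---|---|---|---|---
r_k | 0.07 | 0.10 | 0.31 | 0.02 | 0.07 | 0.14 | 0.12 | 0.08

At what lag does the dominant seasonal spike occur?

3

The largest autocorrelation is r_3 = 0.31; the remaining lags stay at or below 0.14.
The dominant spike at lag 3 indicates a seasonal period of 3.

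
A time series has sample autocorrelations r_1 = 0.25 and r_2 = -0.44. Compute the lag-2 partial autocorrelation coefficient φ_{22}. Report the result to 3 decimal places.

-0.536

φ_{22} = (r_2 − r_1²) / (1 − r_1²)
r_1² = (0.25)² = 0.0625
Numerator = -0.44 − 0.0625 = -0.5025; denominator = 1 − 0.0625 = 0.9375
φ_{22} = -0.5025 / 0.9375 = -0.536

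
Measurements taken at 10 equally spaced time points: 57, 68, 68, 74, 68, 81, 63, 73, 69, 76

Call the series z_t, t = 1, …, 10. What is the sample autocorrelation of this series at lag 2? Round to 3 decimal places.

Mean z̄ = (57 + 68 + 68 + 74 + 68 + 81 + 63 + 73 + 69 + 76)/10 = 69.7000
Numerator Σ_{t=1}^{8}(z_t−z̄)(z_{t+2}−z̄) = 139.9200
Denominator Σ(z_t−z̄)² = 412.1000
r_2 = 139.9200 / 412.1000 = 0.340

0.340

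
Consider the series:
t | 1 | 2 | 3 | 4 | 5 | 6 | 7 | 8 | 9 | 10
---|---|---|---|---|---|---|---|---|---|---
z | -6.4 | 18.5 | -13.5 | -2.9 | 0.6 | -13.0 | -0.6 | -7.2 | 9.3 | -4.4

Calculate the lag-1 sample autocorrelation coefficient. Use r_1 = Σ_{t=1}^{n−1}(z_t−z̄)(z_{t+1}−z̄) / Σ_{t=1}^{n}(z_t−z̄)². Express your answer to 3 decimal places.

Mean z̄ = (-6.4 + 18.5 − 13.5 − 2.9 + 0.6 − 13.0 − 0.6 − 7.2 + 9.3 − 4.4)/10 = -1.9600
Numerator Σ_{t=1}^{9}(z_t−z̄)(z_{t+1}−z̄) = -455.3896
Denominator Σ(z_t−z̄)² = 862.8640
r_1 = -455.3896 / 862.8640 = -0.528

-0.528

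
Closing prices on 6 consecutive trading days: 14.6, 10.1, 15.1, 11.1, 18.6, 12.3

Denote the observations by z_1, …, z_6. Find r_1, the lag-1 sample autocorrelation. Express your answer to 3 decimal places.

-0.651

Mean z̄ = (14.6 + 10.1 + 15.1 + 11.1 + 18.6 + 12.3)/6 = 13.6333
Σ(z_t−z̄)(z_{t+1}−z̄) = (-3.4156) + (-5.1822) + (-3.7156) + (-12.5822) + (-6.6222) = -31.5178
Denominator Σ(z_t−z̄)² = 48.4333
r_1 = -31.5178 / 48.4333 = -0.651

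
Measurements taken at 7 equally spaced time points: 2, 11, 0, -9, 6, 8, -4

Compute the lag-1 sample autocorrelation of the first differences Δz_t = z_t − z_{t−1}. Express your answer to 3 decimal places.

First differences Δz: 9, -11, -9, 15, 2, -12
Mean of differences = -1.0000
Numerator Σ(Δz_t−Δz̄)(Δz_{t+1}−Δz̄) = -133.0000
Denominator Σ(Δz_t−Δz̄)² = 650.0000
r_1(Δz) = -133.0000 / 650.0000 = -0.205

-0.205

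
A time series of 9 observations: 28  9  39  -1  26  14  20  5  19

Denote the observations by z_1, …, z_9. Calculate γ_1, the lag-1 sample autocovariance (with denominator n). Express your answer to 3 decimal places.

-101.531

Mean z̄ = (28 + 9 + 39 − 1 + 26 + 14 + 20 + 5 + 19)/9 = 17.6667
Σ_{t=1}^{8}(z_t−z̄)(z_{t+1}−z̄) = -913.7778
γ_1 = -913.7778 / 9 = -101.531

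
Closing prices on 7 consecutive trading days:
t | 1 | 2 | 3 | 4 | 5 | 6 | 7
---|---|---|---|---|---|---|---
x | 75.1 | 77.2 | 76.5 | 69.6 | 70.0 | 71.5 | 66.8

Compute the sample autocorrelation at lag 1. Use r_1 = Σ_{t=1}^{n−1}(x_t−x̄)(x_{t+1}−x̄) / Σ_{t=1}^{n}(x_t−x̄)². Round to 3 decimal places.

0.378

Mean x̄ = (75.1 + 77.2 + 76.5 + 69.6 + 70.0 + 71.5 + 66.8)/7 = 72.3857
Σ(x_t−x̄)(x_{t+1}−x̄) = (13.0673) + (19.8073) + (-11.4612) + (6.6459) + (2.1131) + (4.9473) = 35.1198
Denominator Σ(x_t−x̄)² = 92.9086
r_1 = 35.1198 / 92.9086 = 0.378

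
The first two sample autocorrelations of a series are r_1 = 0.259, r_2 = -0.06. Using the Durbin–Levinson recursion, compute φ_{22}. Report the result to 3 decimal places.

φ_{22} = (r_2 − r_1²) / (1 − r_1²)
r_1² = (0.259)² = 0.067081
Numerator = -0.06 − 0.0671 = -0.1271; denominator = 1 − 0.0671 = 0.9329
φ_{22} = -0.1271 / 0.9329 = -0.136

-0.136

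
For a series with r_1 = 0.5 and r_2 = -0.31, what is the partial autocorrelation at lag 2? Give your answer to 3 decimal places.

φ_{22} = (r_2 − r_1²) / (1 − r_1²)
r_1² = (0.5)² = 0.25
Numerator = -0.31 − 0.2500 = -0.5600; denominator = 1 − 0.2500 = 0.7500
φ_{22} = -0.5600 / 0.7500 = -0.747

-0.747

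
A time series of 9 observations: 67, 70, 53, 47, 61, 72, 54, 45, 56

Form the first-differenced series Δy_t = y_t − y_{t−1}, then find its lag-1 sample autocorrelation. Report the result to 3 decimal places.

First differences Δy: 3, -17, -6, 14, 11, -18, -9, 11
Mean of differences = -1.3750
Numerator Σ(Δy_t−Δȳ)(Δy_{t+1}−Δȳ) = -50.2656
Denominator Σ(Δy_t−Δȳ)² = 1161.8750
r_1(Δy) = -50.2656 / 1161.8750 = -0.043

-0.043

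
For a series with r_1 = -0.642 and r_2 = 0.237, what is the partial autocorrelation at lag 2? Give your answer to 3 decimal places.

φ_{22} = (r_2 − r_1²) / (1 − r_1²)
r_1² = (-0.642)² = 0.412164
Numerator = 0.237 − 0.4122 = -0.1752; denominator = 1 − 0.4122 = 0.5878
φ_{22} = -0.1752 / 0.5878 = -0.298

-0.298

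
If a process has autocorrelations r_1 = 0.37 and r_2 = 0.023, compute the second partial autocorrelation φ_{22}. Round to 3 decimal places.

-0.132

φ_{22} = (r_2 − r_1²) / (1 − r_1²)
r_1² = (0.37)² = 0.1369
Numerator = 0.023 − 0.1369 = -0.1139; denominator = 1 − 0.1369 = 0.8631
φ_{22} = -0.1139 / 0.8631 = -0.132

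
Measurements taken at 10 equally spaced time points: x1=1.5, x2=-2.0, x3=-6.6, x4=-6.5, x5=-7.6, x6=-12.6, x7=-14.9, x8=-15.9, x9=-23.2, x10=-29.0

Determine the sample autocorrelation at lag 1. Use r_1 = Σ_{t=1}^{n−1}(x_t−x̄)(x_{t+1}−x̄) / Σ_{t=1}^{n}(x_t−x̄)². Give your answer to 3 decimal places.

0.608

Mean x̄ = (1.5 − 2.0 − 6.6 − 6.5 − 7.6 − 12.6 − 14.9 − 15.9 − 23.2 − 29.0)/10 = -11.6800
Numerator Σ_{t=1}^{9}(x_t−x̄)(x_{t+1}−x̄) = 485.1436
Denominator Σ(x_t−x̄)² = 798.4160
r_1 = 485.1436 / 798.4160 = 0.608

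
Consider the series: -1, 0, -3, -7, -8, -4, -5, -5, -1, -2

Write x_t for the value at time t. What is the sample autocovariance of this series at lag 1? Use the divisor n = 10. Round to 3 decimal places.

Mean x̄ = (-1 + 0 − 3 − 7 − 8 − 4 − 5 − 5 − 1 − 2)/10 = -3.6000
Σ_{t=1}^{9}(x_t−x̄)(x_{t+1}−x̄) = 29.2400
γ_1 = 29.2400 / 10 = 2.924

2.924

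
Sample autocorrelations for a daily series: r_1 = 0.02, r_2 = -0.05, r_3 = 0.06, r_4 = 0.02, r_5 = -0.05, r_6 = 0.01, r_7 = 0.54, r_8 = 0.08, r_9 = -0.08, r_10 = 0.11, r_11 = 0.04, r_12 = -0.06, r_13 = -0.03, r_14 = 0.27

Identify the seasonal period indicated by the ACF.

The largest autocorrelation is r_7 = 0.54, with a weaker echo at lag 14 (0.27); the remaining lags stay at or below 0.11.
The dominant spike at lag 7 indicates a seasonal period of 7.

7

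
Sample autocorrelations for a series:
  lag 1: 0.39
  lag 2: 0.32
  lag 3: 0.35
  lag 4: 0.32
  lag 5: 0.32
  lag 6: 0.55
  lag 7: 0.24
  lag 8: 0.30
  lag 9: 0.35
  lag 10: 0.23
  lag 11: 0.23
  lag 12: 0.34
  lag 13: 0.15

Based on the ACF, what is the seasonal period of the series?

6

The largest autocorrelation is r_6 = 0.55; the remaining lags stay at or below 0.39. The elevated value at lag 1 (0.39), dropping to 0.32 at lag 2, reflects decaying short-term dependence rather than seasonality.
The dominant spike at lag 6 indicates a seasonal period of 6.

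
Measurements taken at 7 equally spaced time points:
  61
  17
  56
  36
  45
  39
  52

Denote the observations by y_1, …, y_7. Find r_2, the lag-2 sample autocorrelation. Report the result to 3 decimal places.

Mean ȳ = (61 + 17 + 56 + 36 + 45 + 39 + 52)/7 = 43.7143
Deviations from mean: 17.2857, -26.7143, 12.2857, -7.7143, 1.2857, -4.7143, 8.2857
Σ(y_t−ȳ)(y_{t+2}−ȳ) = (212.3673) + (206.0816) + (15.7959) + (36.3673) + (10.6531) = 481.2653
Denominator Σ(y_t−ȳ)² = 1315.4286
r_2 = 481.2653 / 1315.4286 = 0.366

0.366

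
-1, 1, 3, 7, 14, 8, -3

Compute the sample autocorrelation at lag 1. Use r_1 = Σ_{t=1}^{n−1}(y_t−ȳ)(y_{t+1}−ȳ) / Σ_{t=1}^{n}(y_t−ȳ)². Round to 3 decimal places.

0.264

Mean ȳ = (-1 + 1 + 3 + 7 + 14 + 8 − 3)/7 = 4.1429
Deviations from mean: -5.1429, -3.1429, -1.1429, 2.8571, 9.8571, 3.8571, -7.1429
Σ(y_t−ȳ)(y_{t+1}−ȳ) = (16.1633) + (3.5918) + (-3.2653) + (28.1633) + (38.0204) + (-27.5510) = 55.1224
Denominator Σ(y_t−ȳ)² = 208.8571
r_1 = 55.1224 / 208.8571 = 0.264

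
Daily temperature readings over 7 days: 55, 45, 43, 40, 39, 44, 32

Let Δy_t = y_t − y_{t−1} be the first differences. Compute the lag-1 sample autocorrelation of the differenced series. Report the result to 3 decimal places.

First differences Δy: -10, -2, -3, -1, 5, -12
Mean of differences = -3.8333
Numerator Σ(Δy_t−Δȳ)(Δy_{t+1}−Δȳ) = -54.5278
Denominator Σ(Δy_t−Δȳ)² = 194.8333
r_1(Δy) = -54.5278 / 194.8333 = -0.280

-0.280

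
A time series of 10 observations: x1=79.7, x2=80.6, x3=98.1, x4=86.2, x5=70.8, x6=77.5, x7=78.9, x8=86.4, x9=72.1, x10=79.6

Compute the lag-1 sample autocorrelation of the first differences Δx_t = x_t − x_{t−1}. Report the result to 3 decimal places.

First differences Δx: 0.9, 17.5, -11.9, -15.4, 6.7, 1.4, 7.5, -14.3, 7.5
Mean of differences = -0.0111
Numerator Σ(Δx_t−Δx̄)(Δx_{t+1}−Δx̄) = -307.1346
Denominator Σ(Δx_t−Δx̄)² = 1049.6689
r_1(Δx) = -307.1346 / 1049.6689 = -0.293

-0.293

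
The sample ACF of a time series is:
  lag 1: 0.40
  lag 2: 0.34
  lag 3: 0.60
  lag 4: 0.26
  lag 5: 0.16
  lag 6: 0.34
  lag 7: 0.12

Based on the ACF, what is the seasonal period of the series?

3

The largest autocorrelation is r_3 = 0.60; the remaining lags stay at or below 0.40. The elevated value at lag 1 (0.40), dropping to 0.34 at lag 2, reflects decaying short-term dependence rather than seasonality.
The dominant spike at lag 3 indicates a seasonal period of 3.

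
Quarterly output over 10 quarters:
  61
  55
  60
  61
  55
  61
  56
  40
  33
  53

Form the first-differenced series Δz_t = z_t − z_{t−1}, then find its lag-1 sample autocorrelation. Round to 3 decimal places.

First differences Δz: -6, 5, 1, -6, 6, -5, -16, -7, 20
Mean of differences = -0.8889
Numerator Σ(Δz_t−Δz̄)(Δz_{t+1}−Δz̄) = -65.3457
Denominator Σ(Δz_t−Δz̄)² = 856.8889
r_1(Δz) = -65.3457 / 856.8889 = -0.076

-0.076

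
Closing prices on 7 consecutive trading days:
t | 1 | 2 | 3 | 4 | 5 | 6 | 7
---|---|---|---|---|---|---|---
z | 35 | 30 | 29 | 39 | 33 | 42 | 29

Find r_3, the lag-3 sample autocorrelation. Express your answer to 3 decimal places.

Mean z̄ = (35 + 30 + 29 + 39 + 33 + 42 + 29)/7 = 33.8571
Deviations from mean: 1.1429, -3.8571, -4.8571, 5.1429, -0.8571, 8.1429, -4.8571
Numerator Σ_{t=1}^{4}(z_t−z̄)(z_{t+3}−z̄) = -55.3469
Denominator Σ(z_t−z̄)² = 156.8571
r_3 = -55.3469 / 156.8571 = -0.353

-0.353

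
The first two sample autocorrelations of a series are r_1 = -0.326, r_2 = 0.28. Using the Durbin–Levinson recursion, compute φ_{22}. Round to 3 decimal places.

0.194

φ_{22} = (r_2 − r_1²) / (1 − r_1²)
r_1² = (-0.326)² = 0.106276
Numerator = 0.28 − 0.1063 = 0.1737; denominator = 1 − 0.1063 = 0.8937
φ_{22} = 0.1737 / 0.8937 = 0.194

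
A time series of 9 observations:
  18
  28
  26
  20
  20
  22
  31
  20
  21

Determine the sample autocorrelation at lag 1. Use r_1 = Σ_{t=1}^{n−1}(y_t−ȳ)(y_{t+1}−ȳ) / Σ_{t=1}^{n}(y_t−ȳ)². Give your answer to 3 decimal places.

-0.209

Mean ȳ = (18 + 28 + 26 + 20 + 20 + 22 + 31 + 20 + 21)/9 = 22.8889
Numerator Σ_{t=1}^{8}(y_t−ȳ)(y_{t+1}−ȳ) = -32.3457
Denominator Σ(y_t−ȳ)² = 154.8889
r_1 = -32.3457 / 154.8889 = -0.209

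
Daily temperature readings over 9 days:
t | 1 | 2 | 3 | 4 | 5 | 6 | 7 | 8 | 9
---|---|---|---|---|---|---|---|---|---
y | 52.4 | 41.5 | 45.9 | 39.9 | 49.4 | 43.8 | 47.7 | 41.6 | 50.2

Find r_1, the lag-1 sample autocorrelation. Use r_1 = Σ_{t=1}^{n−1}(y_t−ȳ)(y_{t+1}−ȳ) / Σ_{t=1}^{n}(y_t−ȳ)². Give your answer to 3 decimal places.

Mean ȳ = (52.4 + 41.5 + 45.9 + 39.9 + 49.4 + 43.8 + 47.7 + 41.6 + 50.2)/9 = 45.8222
Numerator Σ_{t=1}^{8}(y_t−ȳ)(y_{t+1}−ȳ) = -87.8605
Denominator Σ(y_t−ȳ)² = 154.4356
r_1 = -87.8605 / 154.4356 = -0.569

-0.569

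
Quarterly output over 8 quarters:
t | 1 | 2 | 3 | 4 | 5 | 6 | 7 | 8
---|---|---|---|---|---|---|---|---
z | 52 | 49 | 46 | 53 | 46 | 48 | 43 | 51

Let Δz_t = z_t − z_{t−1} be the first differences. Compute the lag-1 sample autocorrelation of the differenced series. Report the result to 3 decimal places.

First differences Δz: -3, -3, 7, -7, 2, -5, 8
Mean of differences = -0.1429
Numerator Σ(Δz_t−Δz̄)(Δz_{t+1}−Δz̄) = -125.8776
Denominator Σ(Δz_t−Δz̄)² = 208.8571
r_1(Δz) = -125.8776 / 208.8571 = -0.603

-0.603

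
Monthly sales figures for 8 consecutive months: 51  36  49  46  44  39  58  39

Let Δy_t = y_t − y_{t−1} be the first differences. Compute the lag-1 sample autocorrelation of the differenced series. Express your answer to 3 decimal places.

First differences Δy: -15, 13, -3, -2, -5, 19, -19
Mean of differences = -1.7143
Numerator Σ(Δy_t−Δȳ)(Δy_{t+1}−Δȳ) = -639.2245
Denominator Σ(Δy_t−Δȳ)² = 1133.4286
r_1(Δy) = -639.2245 / 1133.4286 = -0.564

-0.564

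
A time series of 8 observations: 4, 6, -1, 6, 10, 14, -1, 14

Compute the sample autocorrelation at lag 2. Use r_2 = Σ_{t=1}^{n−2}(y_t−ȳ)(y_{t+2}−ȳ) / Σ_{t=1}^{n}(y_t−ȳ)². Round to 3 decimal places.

0.078

Mean ȳ = (4 + 6 − 1 + 6 + 10 + 14 − 1 + 14)/8 = 6.5000
Σ(y_t−ȳ)(y_{t+2}−ȳ) = (18.7500) + (0.2500) + (-26.2500) + (-3.7500) + (-26.2500) + (56.2500) = 19.0000
Denominator Σ(y_t−ȳ)² = 244.0000
r_2 = 19.0000 / 244.0000 = 0.078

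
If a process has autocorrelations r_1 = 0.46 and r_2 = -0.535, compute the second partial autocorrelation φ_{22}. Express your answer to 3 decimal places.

φ_{22} = (r_2 − r_1²) / (1 − r_1²)
r_1² = (0.46)² = 0.2116
Numerator = -0.535 − 0.2116 = -0.7466; denominator = 1 − 0.2116 = 0.7884
φ_{22} = -0.7466 / 0.7884 = -0.947

-0.947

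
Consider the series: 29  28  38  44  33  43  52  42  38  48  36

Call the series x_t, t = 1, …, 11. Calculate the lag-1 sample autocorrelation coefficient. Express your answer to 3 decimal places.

0.196

Mean x̄ = (29 + 28 + 38 + 44 + 33 + 43 + 52 + 42 + 38 + 48 + 36)/11 = 39.1818
Numerator Σ_{t=1}^{10}(x_t−x̄)(x_{t+1}−x̄) = 111.2397
Denominator Σ(x_t−x̄)² = 567.6364
r_1 = 111.2397 / 567.6364 = 0.196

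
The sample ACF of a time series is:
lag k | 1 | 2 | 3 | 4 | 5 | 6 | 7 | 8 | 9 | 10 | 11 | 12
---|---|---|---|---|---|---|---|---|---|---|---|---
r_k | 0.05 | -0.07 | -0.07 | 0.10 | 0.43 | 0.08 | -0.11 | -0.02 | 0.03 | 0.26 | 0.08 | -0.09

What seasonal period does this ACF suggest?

5

The largest autocorrelation is r_5 = 0.43, with a weaker echo at lag 10 (0.26); the remaining lags stay at or below 0.10.
The dominant spike at lag 5 indicates a seasonal period of 5.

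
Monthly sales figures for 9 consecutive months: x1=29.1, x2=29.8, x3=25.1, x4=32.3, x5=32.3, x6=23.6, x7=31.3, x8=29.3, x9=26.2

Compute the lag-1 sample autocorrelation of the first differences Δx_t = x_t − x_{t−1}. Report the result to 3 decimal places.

-0.512

First differences Δx: 0.7, -4.7, 7.2, 0.0, -8.7, 7.7, -2.0, -3.1
Mean of differences = -0.3625
Numerator Σ(Δx_t−Δx̄)(Δx_{t+1}−Δx̄) = -113.6327
Denominator Σ(Δx_t−Δx̄)² = 221.9588
r_1(Δx) = -113.6327 / 221.9588 = -0.512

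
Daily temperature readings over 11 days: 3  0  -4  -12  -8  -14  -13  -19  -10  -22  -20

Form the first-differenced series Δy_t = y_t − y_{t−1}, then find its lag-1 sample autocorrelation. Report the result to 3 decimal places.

-0.751

First differences Δy: -3, -4, -8, 4, -6, 1, -6, 9, -12, 2
Mean of differences = -2.3000
Numerator Σ(Δy_t−Δȳ)(Δy_{t+1}−Δȳ) = -265.8900
Denominator Σ(Δy_t−Δȳ)² = 354.1000
r_1(Δy) = -265.8900 / 354.1000 = -0.751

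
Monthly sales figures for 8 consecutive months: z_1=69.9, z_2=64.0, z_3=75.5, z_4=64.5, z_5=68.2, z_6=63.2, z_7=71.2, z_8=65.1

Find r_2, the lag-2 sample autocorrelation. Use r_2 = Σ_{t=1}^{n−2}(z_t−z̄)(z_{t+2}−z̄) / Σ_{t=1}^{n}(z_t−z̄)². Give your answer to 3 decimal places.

Mean z̄ = (69.9 + 64.0 + 75.5 + 64.5 + 68.2 + 63.2 + 71.2 + 65.1)/8 = 67.7000
Numerator Σ_{t=1}^{6}(z_t−z̄)(z_{t+2}−z̄) = 60.7500
Denominator Σ(z_t−z̄)² = 129.1200
r_2 = 60.7500 / 129.1200 = 0.470

0.470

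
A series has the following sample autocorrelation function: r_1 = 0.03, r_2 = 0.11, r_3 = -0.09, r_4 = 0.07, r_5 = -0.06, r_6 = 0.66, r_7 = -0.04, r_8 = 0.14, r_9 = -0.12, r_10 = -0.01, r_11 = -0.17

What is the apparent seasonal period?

6

The largest autocorrelation is r_6 = 0.66; the remaining lags stay at or below 0.14.
The dominant spike at lag 6 indicates a seasonal period of 6.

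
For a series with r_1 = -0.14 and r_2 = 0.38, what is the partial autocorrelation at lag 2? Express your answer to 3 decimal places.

0.368

φ_{22} = (r_2 − r_1²) / (1 − r_1²)
r_1² = (-0.14)² = 0.0196
Numerator = 0.38 − 0.0196 = 0.3604; denominator = 1 − 0.0196 = 0.9804
φ_{22} = 0.3604 / 0.9804 = 0.368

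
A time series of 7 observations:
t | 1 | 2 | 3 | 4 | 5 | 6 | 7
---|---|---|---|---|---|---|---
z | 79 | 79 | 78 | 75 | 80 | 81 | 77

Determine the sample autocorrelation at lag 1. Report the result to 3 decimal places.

-0.146

Mean z̄ = (79 + 79 + 78 + 75 + 80 + 81 + 77)/7 = 78.4286
Deviations from mean: 0.5714, 0.5714, -0.4286, -3.4286, 1.5714, 2.5714, -1.4286
Numerator Σ_{t=1}^{6}(z_t−z̄)(z_{t+1}−z̄) = -3.4694
Denominator Σ(z_t−z̄)² = 23.7143
r_1 = -3.4694 / 23.7143 = -0.146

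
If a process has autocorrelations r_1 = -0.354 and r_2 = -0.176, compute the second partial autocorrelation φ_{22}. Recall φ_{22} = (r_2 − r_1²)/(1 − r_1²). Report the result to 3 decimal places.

φ_{22} = (r_2 − r_1²) / (1 − r_1²)
r_1² = (-0.354)² = 0.125316
Numerator = -0.176 − 0.1253 = -0.3013; denominator = 1 − 0.1253 = 0.8747
φ_{22} = -0.3013 / 0.8747 = -0.344

-0.344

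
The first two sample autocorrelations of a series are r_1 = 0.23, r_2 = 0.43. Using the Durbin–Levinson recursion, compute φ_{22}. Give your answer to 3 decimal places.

0.398

φ_{22} = (r_2 − r_1²) / (1 − r_1²)
r_1² = (0.23)² = 0.0529
Numerator = 0.43 − 0.0529 = 0.3771; denominator = 1 − 0.0529 = 0.9471
φ_{22} = 0.3771 / 0.9471 = 0.398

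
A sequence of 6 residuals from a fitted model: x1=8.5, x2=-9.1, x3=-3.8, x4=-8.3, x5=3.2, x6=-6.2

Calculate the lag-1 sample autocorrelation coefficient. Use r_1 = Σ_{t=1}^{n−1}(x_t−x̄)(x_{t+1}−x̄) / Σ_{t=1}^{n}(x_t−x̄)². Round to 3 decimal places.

-0.454

Mean x̄ = (8.5 − 9.1 − 3.8 − 8.3 + 3.2 − 6.2)/6 = -2.6167
Deviations from mean: 11.1167, -6.4833, -1.1833, -5.6833, 5.8167, -3.5833
Σ(x_t−x̄)(x_{t+1}−x̄) = (-72.0731) + (7.6719) + (6.7253) + (-33.0581) + (-20.8431) = -111.5769
Denominator Σ(x_t−x̄)² = 245.9883
r_1 = -111.5769 / 245.9883 = -0.454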